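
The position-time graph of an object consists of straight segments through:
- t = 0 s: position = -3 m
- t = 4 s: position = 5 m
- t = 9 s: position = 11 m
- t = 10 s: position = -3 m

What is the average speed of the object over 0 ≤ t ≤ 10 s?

Average speed = (total path length)/(elapsed time); on a piecewise-linear x-t graph the path length is Σ|Δx|.
0–4 s: |Δx| = |5 − -3| = 8 m
4–9 s: |Δx| = |11 − 5| = 6 m
9–10 s: |Δx| = |-3 − 11| = 14 m
Total path = 28 m; average speed = 28/10 = 2.8 m/s.

2.8 m/s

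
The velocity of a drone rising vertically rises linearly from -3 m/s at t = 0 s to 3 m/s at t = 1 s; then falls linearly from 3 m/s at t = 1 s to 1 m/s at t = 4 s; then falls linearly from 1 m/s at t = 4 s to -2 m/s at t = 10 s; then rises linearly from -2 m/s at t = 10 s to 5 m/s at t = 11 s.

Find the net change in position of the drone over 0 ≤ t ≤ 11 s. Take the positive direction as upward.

Displacement is the signed area under the v-t curve.
0–1 s: ½(-3 + 3)(1) = 0 m
1–4 s: ½(3 + 1)(3) = 6 m
4–10 s: ½(1 + -2)(6) = -3 m
10–11 s: ½(-2 + 5)(1) = 1.5 m
Net displacement = 4.5 m

4.5 m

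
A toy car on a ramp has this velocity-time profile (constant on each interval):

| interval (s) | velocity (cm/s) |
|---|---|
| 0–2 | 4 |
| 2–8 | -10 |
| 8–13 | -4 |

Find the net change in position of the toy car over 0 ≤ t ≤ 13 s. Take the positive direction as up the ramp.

-72 cm

Displacement is the signed area under the v-t curve.
0–2 s: 4 × 2 = 8 cm
2–8 s: -10 × 6 = -60 cm
8–13 s: -4 × 5 = -20 cm
Net displacement = -72 cm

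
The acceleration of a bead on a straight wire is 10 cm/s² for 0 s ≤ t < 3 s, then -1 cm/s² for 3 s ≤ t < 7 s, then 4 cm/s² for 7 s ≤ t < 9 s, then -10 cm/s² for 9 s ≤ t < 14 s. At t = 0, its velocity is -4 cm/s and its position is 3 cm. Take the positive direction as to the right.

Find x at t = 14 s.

On each constant-a segment, Δv = aΔt and Δx = v₀Δt + ½aΔt²; chain segment to segment.
0–3 s: v starts -4 cm/s; Δx = -4·3 + ½·10·3² = 33 cm; v ends 26 cm/s.
3–7 s: v starts 26 cm/s; Δx = 26·4 + ½·-1·4² = 96 cm; v ends 22 cm/s.
7–9 s: v starts 22 cm/s; Δx = 22·2 + ½·4·2² = 52 cm; v ends 30 cm/s.
9–14 s: v starts 30 cm/s; Δx = 30·5 + ½·-10·5² = 25 cm; v ends -20 cm/s.
x(14) = 3 + Σ Δx = 209 cm.

209 cm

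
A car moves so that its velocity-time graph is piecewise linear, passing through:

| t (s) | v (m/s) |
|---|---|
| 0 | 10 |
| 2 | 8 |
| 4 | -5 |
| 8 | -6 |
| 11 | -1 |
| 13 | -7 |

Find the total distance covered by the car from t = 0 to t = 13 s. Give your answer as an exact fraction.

Total distance travelled is ∫|v| dt — sum the magnitudes of each area piece.
0–2 s: |½(10 + 8)(2)| = 18 m
2–4 s: v = 0 at t = 42/13 s; triangle areas 64/13 + 25/13 = 89/13 m
4–8 s: |½(-5 + -6)(4)| = 22 m
8–11 s: |½(-6 + -1)(3)| = 10.5 m
11–13 s: |½(-1 + -7)(2)| = 8 m
Total distance = 1699/26 m

1699/26 m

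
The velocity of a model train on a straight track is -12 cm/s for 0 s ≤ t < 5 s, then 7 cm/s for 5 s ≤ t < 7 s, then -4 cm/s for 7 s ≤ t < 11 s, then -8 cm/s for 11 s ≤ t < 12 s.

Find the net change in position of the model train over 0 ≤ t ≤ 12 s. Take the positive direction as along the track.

-70 cm

Displacement is the signed area under the v-t curve.
0–5 s: -12 × 5 = -60 cm
5–7 s: 7 × 2 = 14 cm
7–11 s: -4 × 4 = -16 cm
11–12 s: -8 × 1 = -8 cm
Net displacement = -70 cm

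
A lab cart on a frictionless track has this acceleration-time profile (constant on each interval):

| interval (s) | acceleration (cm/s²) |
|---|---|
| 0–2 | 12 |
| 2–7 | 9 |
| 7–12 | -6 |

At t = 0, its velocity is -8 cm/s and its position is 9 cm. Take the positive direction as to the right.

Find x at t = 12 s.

On each constant-a segment, Δv = aΔt and Δx = v₀Δt + ½aΔt²; chain segment to segment.
0–2 s: v starts -8 cm/s; Δx = -8·2 + ½·12·2² = 8 cm; v ends 16 cm/s.
2–7 s: v starts 16 cm/s; Δx = 16·5 + ½·9·5² = 192.5 cm; v ends 61 cm/s.
7–12 s: v starts 61 cm/s; Δx = 61·5 + ½·-6·5² = 230 cm; v ends 31 cm/s.
x(12) = 9 + Σ Δx = 439.5 cm.

439.5 cm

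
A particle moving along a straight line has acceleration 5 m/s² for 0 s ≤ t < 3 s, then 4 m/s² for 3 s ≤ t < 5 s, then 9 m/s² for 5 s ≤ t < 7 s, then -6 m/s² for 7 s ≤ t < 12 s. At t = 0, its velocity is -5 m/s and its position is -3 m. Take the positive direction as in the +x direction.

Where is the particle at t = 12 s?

191.5 m

On each constant-a segment, Δv = aΔt and Δx = v₀Δt + ½aΔt²; chain segment to segment.
0–3 s: v starts -5 m/s; Δx = -5·3 + ½·5·3² = 7.5 m; v ends 10 m/s.
3–5 s: v starts 10 m/s; Δx = 10·2 + ½·4·2² = 28 m; v ends 18 m/s.
5–7 s: v starts 18 m/s; Δx = 18·2 + ½·9·2² = 54 m; v ends 36 m/s.
7–12 s: v starts 36 m/s; Δx = 36·5 + ½·-6·5² = 105 m; v ends 6 m/s.
x(12) = -3 + Σ Δx = 191.5 m.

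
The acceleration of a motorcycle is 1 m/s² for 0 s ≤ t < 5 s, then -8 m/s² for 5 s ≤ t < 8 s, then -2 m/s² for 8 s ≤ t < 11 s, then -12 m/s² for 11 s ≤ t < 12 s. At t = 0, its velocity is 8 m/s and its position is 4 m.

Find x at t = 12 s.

On each constant-a segment, Δv = aΔt and Δx = v₀Δt + ½aΔt²; chain segment to segment.
0–5 s: v starts 8 m/s; Δx = 8·5 + ½·1·5² = 52.5 m; v ends 13 m/s.
5–8 s: v starts 13 m/s; Δx = 13·3 + ½·-8·3² = 3 m; v ends -11 m/s.
8–11 s: v starts -11 m/s; Δx = -11·3 + ½·-2·3² = -42 m; v ends -17 m/s.
11–12 s: v starts -17 m/s; Δx = -17·1 + ½·-12·1² = -23 m; v ends -29 m/s.
x(12) = 4 + Σ Δx = -5.5 m.

-5.5 m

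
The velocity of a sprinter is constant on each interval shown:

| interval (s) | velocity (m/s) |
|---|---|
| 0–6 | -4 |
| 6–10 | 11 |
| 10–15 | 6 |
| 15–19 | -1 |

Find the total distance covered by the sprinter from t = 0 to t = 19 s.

102 m

Distance (not displacement) is the total path length: add the absolute areas under v-t.
0–6 s: |-4| × 6 = 24 m
6–10 s: |11| × 4 = 44 m
10–15 s: |6| × 5 = 30 m
15–19 s: |-1| × 4 = 4 m
Total distance = 102 m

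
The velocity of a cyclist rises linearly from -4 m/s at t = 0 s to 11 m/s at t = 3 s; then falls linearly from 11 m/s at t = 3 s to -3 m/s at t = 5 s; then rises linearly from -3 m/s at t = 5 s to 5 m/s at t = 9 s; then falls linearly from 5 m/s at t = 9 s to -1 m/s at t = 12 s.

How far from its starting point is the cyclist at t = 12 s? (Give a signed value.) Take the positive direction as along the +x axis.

Displacement is the signed area under the v-t curve.
0–3 s: ½(-4 + 11)(3) = 10.5 m
3–5 s: ½(11 + -3)(2) = 8 m
5–9 s: ½(-3 + 5)(4) = 4 m
9–12 s: ½(5 + -1)(3) = 6 m
Net displacement = 28.5 m

28.5 m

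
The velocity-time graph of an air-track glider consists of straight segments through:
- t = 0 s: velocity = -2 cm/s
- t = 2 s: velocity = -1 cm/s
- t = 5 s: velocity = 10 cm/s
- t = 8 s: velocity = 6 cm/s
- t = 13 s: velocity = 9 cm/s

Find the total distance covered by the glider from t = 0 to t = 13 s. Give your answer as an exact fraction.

861/11 cm

Distance (not displacement) is the total path length: add the absolute areas under v-t.
0–2 s: |½(-2 + -1)(2)| = 3 cm
2–5 s: v = 0 at t = 25/11 s; triangle areas 3/22 + 150/11 = 303/22 cm
5–8 s: |½(10 + 6)(3)| = 24 cm
8–13 s: |½(6 + 9)(5)| = 37.5 cm
Total distance = 861/11 cm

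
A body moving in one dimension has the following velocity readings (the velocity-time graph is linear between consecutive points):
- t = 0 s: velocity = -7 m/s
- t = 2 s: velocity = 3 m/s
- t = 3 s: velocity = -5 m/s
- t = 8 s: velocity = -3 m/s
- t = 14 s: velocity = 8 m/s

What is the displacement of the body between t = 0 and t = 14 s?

-10 m

Displacement is the signed area under the v-t curve.
0–2 s: ½(-7 + 3)(2) = -4 m
2–3 s: ½(3 + -5)(1) = -1 m
3–8 s: ½(-5 + -3)(5) = -20 m
8–14 s: ½(-3 + 8)(6) = 15 m
Net displacement = -10 m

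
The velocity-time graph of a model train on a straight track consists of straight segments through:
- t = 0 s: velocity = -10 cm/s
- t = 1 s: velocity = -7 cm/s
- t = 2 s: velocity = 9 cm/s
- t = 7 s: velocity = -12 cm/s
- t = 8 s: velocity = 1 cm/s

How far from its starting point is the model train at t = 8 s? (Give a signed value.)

Net displacement equals the area under the velocity-time graph (areas below the axis count negative).
0–1 s: ½(-10 + -7)(1) = -8.5 cm
1–2 s: ½(-7 + 9)(1) = 1 cm
2–7 s: ½(9 + -12)(5) = -7.5 cm
7–8 s: ½(-12 + 1)(1) = -5.5 cm
Net displacement = -20.5 cm

-20.5 cm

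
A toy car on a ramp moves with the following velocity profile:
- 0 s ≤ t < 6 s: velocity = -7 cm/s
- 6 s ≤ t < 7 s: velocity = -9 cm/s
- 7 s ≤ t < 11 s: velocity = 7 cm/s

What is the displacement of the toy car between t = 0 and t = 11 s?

Displacement is the signed area under the v-t curve.
0–6 s: -7 × 6 = -42 cm
6–7 s: -9 × 1 = -9 cm
7–11 s: 7 × 4 = 28 cm
Net displacement = -23 cm

-23 cm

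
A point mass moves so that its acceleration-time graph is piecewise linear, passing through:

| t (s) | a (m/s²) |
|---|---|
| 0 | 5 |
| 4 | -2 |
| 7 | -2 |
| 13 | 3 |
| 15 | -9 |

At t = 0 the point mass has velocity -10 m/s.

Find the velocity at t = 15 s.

-13 m/s

Δv equals the area under the a-t graph; then v = v₀ + Δv.
0–4 s: ½(5 + -2)(4) = 6 m/s
4–7 s: -2 × 3 = -6 m/s
7–13 s: ½(-2 + 3)(6) = 3 m/s
13–15 s: ½(3 + -9)(2) = -6 m/s
Δv = -3 m/s, so v(15) = -10 + (-3) = -13 m/s.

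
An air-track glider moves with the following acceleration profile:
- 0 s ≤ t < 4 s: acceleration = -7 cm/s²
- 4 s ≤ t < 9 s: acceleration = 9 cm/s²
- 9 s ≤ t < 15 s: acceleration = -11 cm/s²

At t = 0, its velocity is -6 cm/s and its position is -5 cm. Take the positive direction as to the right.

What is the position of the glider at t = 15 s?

On each constant-a segment, Δv = aΔt and Δx = v₀Δt + ½aΔt²; chain segment to segment.
0–4 s: v starts -6 cm/s; Δx = -6·4 + ½·-7·4² = -80 cm; v ends -34 cm/s.
4–9 s: v starts -34 cm/s; Δx = -34·5 + ½·9·5² = -57.5 cm; v ends 11 cm/s.
9–15 s: v starts 11 cm/s; Δx = 11·6 + ½·-11·6² = -132 cm; v ends -55 cm/s.
x(15) = -5 + Σ Δx = -274.5 cm.

-274.5 cm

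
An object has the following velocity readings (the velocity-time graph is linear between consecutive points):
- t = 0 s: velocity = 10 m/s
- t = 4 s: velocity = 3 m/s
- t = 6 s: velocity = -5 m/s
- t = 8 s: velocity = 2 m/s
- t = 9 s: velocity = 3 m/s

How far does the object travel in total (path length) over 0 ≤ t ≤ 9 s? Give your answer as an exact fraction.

1033/28 m

Total distance travelled is ∫|v| dt — sum the magnitudes of each area piece.
0–4 s: |½(10 + 3)(4)| = 26 m
4–6 s: v = 0 at t = 4.75 s; triangle areas 1.125 + 3.125 = 4.25 m
6–8 s: v = 0 at t = 52/7 s; triangle areas 25/7 + 4/7 = 29/7 m
8–9 s: |½(2 + 3)(1)| = 2.5 m
Total distance = 1033/28 m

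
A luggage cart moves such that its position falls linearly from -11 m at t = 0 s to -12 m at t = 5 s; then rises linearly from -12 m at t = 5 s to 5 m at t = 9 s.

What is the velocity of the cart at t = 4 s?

-0.2 m/s

Velocity is the slope of the x-t graph on 0–5 s: (-12 − -11)/(5 − 0) = -0.2 m/s.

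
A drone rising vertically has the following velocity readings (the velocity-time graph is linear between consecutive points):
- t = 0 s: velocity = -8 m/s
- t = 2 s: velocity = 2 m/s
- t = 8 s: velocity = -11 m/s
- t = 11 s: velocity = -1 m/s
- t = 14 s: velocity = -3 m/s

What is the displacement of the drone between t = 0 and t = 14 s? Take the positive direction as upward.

Net displacement equals the area under the velocity-time graph (areas below the axis count negative).
0–2 s: ½(-8 + 2)(2) = -6 m
2–8 s: ½(2 + -11)(6) = -27 m
8–11 s: ½(-11 + -1)(3) = -18 m
11–14 s: ½(-1 + -3)(3) = -6 m
Net displacement = -57 m

-57 m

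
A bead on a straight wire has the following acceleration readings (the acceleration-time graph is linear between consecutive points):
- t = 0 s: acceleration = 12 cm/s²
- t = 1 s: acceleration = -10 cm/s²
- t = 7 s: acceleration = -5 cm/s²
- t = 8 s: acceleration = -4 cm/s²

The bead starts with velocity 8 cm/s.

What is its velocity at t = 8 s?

Δv equals the area under the a-t graph; then v = v₀ + Δv.
0–1 s: ½(12 + -10)(1) = 1 cm/s
1–7 s: ½(-10 + -5)(6) = -45 cm/s
7–8 s: ½(-5 + -4)(1) = -4.5 cm/s
Δv = -48.5 cm/s, so v(8) = 8 + (-48.5) = -40.5 cm/s.

-40.5 cm/s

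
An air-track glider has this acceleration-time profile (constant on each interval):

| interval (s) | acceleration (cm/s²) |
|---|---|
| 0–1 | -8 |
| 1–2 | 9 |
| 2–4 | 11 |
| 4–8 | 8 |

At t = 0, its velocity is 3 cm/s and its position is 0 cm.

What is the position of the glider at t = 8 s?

196.5 cm

On each constant-a segment, Δv = aΔt and Δx = v₀Δt + ½aΔt²; chain segment to segment.
0–1 s: v starts 3 cm/s; Δx = 3·1 + ½·-8·1² = -1 cm; v ends -5 cm/s.
1–2 s: v starts -5 cm/s; Δx = -5·1 + ½·9·1² = -0.5 cm; v ends 4 cm/s.
2–4 s: v starts 4 cm/s; Δx = 4·2 + ½·11·2² = 30 cm; v ends 26 cm/s.
4–8 s: v starts 26 cm/s; Δx = 26·4 + ½·8·4² = 168 cm; v ends 58 cm/s.
x(8) = 0 + Σ Δx = 196.5 cm.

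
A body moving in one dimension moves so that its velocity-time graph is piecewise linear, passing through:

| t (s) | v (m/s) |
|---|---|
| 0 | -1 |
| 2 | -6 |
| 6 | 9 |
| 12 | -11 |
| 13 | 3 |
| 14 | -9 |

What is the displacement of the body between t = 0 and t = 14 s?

-14 m

Net displacement equals the area under the velocity-time graph (areas below the axis count negative).
0–2 s: ½(-1 + -6)(2) = -7 m
2–6 s: ½(-6 + 9)(4) = 6 m
6–12 s: ½(9 + -11)(6) = -6 m
12–13 s: ½(-11 + 3)(1) = -4 m
13–14 s: ½(3 + -9)(1) = -3 m
Net displacement = -14 m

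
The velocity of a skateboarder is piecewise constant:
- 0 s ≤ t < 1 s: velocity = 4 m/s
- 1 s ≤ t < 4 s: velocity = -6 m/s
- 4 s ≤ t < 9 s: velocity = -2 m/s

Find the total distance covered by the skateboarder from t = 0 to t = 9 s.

Distance (not displacement) is the total path length: add the absolute areas under v-t.
0–1 s: |4| × 1 = 4 m
1–4 s: |-6| × 3 = 18 m
4–9 s: |-2| × 5 = 10 m
Total distance = 32 m

32 m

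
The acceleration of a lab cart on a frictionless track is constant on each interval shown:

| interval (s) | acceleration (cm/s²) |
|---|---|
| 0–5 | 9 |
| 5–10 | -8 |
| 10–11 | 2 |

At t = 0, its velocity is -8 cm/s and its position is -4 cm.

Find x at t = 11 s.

On each constant-a segment, Δv = aΔt and Δx = v₀Δt + ½aΔt²; chain segment to segment.
0–5 s: v starts -8 cm/s; Δx = -8·5 + ½·9·5² = 72.5 cm; v ends 37 cm/s.
5–10 s: v starts 37 cm/s; Δx = 37·5 + ½·-8·5² = 85 cm; v ends -3 cm/s.
10–11 s: v starts -3 cm/s; Δx = -3·1 + ½·2·1² = -2 cm; v ends -1 cm/s.
x(11) = -4 + Σ Δx = 151.5 cm.

151.5 cm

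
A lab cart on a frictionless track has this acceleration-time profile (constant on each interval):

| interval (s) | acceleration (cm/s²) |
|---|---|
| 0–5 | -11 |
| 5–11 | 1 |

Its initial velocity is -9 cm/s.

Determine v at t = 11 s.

-58 cm/s

Δv equals the area under the a-t graph; then v = v₀ + Δv.
0–5 s: -11 × 5 = -55 cm/s
5–11 s: 1 × 6 = 6 cm/s
Δv = -49 cm/s, so v(11) = -9 + (-49) = -58 cm/s.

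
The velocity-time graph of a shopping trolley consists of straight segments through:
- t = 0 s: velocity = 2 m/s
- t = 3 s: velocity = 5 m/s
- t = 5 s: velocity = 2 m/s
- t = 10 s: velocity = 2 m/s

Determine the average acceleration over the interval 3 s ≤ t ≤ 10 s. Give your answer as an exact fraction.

-3/7 m/s²

Average acceleration = Δv/Δt = (2 − 5)/(10 − 3) = -3/7 m/s².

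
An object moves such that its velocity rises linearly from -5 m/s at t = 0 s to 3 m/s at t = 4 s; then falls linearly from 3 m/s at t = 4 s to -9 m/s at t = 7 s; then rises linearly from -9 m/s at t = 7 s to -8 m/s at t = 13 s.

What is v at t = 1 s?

-3 m/s

On 0–4 s the graph is linear from -5 to 3 m/s: v(1) = -5 + (3 − -5)·(1 − 0)/(4 − 0) = -3 m/s.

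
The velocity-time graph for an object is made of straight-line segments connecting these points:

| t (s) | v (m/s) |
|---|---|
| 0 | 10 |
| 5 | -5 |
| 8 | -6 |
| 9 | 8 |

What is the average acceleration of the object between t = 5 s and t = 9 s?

Average acceleration = Δv/Δt = (8 − -5)/(9 − 5) = 3.25 m/s².

3.25 m/s²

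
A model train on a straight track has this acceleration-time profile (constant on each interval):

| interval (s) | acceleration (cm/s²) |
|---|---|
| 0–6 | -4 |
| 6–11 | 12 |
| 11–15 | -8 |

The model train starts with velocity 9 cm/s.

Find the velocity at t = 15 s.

Δv equals the area under the a-t graph; then v = v₀ + Δv.
0–6 s: -4 × 6 = -24 cm/s
6–11 s: 12 × 5 = 60 cm/s
11–15 s: -8 × 4 = -32 cm/s
Δv = 4 cm/s, so v(15) = 9 + (4) = 13 cm/s.

13 cm/s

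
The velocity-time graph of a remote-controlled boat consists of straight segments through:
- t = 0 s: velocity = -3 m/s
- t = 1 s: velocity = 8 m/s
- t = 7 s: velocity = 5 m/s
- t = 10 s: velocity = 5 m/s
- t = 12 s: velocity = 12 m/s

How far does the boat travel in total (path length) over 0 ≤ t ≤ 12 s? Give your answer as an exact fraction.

Distance (not displacement) is the total path length: add the absolute areas under v-t.
0–1 s: v = 0 at t = 3/11 s; triangle areas 9/22 + 32/11 = 73/22 m
1–7 s: |½(8 + 5)(6)| = 39 m
7–10 s: |5| × 3 = 15 m
10–12 s: |½(5 + 12)(2)| = 17 m
Total distance = 1635/22 m

1635/22 m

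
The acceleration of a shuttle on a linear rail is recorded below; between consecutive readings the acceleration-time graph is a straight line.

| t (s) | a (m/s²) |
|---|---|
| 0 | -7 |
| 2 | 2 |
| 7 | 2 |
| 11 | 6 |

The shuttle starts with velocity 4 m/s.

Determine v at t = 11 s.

Δv equals the area under the a-t graph; then v = v₀ + Δv.
0–2 s: ½(-7 + 2)(2) = -5 m/s
2–7 s: 2 × 5 = 10 m/s
7–11 s: ½(2 + 6)(4) = 16 m/s
Δv = 21 m/s, so v(11) = 4 + (21) = 25 m/s.

25 m/s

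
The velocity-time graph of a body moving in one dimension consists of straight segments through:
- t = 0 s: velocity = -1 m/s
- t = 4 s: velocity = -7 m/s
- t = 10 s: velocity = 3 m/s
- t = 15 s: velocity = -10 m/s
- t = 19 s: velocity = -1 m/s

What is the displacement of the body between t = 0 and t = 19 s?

-67.5 m

Net displacement equals the area under the velocity-time graph (areas below the axis count negative).
0–4 s: ½(-1 + -7)(4) = -16 m
4–10 s: ½(-7 + 3)(6) = -12 m
10–15 s: ½(3 + -10)(5) = -17.5 m
15–19 s: ½(-10 + -1)(4) = -22 m
Net displacement = -67.5 m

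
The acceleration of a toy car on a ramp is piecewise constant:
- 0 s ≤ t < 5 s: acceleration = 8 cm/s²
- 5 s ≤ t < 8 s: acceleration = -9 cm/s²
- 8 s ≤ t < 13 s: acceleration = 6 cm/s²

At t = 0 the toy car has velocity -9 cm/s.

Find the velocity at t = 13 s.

Δv equals the area under the a-t graph; then v = v₀ + Δv.
0–5 s: 8 × 5 = 40 cm/s
5–8 s: -9 × 3 = -27 cm/s
8–13 s: 6 × 5 = 30 cm/s
Δv = 43 cm/s, so v(13) = -9 + (43) = 34 cm/s.

34 cm/s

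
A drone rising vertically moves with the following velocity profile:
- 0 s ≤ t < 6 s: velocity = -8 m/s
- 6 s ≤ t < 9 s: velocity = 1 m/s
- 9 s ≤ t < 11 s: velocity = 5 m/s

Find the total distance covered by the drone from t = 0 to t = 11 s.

Total distance travelled is ∫|v| dt — sum the magnitudes of each area piece.
0–6 s: |-8| × 6 = 48 m
6–9 s: |1| × 3 = 3 m
9–11 s: |5| × 2 = 10 m
Total distance = 61 m

61 m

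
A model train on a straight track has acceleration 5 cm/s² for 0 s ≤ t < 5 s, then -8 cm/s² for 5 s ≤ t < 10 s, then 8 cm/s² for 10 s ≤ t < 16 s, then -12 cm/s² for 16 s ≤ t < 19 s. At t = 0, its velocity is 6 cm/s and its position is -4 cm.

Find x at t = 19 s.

296.5 cm

On each constant-a segment, Δv = aΔt and Δx = v₀Δt + ½aΔt²; chain segment to segment.
0–5 s: v starts 6 cm/s; Δx = 6·5 + ½·5·5² = 92.5 cm; v ends 31 cm/s.
5–10 s: v starts 31 cm/s; Δx = 31·5 + ½·-8·5² = 55 cm; v ends -9 cm/s.
10–16 s: v starts -9 cm/s; Δx = -9·6 + ½·8·6² = 90 cm; v ends 39 cm/s.
16–19 s: v starts 39 cm/s; Δx = 39·3 + ½·-12·3² = 63 cm; v ends 3 cm/s.
x(19) = -4 + Σ Δx = 296.5 cm.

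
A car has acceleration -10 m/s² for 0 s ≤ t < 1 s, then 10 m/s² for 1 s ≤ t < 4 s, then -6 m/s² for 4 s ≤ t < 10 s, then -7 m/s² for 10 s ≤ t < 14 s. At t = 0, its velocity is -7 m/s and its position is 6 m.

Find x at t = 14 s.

On each constant-a segment, Δv = aΔt and Δx = v₀Δt + ½aΔt²; chain segment to segment.
0–1 s: v starts -7 m/s; Δx = -7·1 + ½·-10·1² = -12 m; v ends -17 m/s.
1–4 s: v starts -17 m/s; Δx = -17·3 + ½·10·3² = -6 m; v ends 13 m/s.
4–10 s: v starts 13 m/s; Δx = 13·6 + ½·-6·6² = -30 m; v ends -23 m/s.
10–14 s: v starts -23 m/s; Δx = -23·4 + ½·-7·4² = -148 m; v ends -51 m/s.
x(14) = 6 + Σ Δx = -190 m.

-190 m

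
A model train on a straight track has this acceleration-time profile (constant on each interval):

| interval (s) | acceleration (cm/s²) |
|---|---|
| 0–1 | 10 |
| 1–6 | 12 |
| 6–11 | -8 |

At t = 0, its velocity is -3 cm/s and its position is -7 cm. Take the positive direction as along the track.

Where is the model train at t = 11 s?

On each constant-a segment, Δv = aΔt and Δx = v₀Δt + ½aΔt²; chain segment to segment.
0–1 s: v starts -3 cm/s; Δx = -3·1 + ½·10·1² = 2 cm; v ends 7 cm/s.
1–6 s: v starts 7 cm/s; Δx = 7·5 + ½·12·5² = 185 cm; v ends 67 cm/s.
6–11 s: v starts 67 cm/s; Δx = 67·5 + ½·-8·5² = 235 cm; v ends 27 cm/s.
x(11) = -7 + Σ Δx = 415 cm.

415 cm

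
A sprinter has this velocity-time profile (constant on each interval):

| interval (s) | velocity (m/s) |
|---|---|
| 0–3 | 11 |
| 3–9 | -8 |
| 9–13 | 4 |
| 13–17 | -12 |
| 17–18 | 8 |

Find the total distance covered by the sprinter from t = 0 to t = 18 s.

Distance (not displacement) is the total path length: add the absolute areas under v-t.
0–3 s: |11| × 3 = 33 m
3–9 s: |-8| × 6 = 48 m
9–13 s: |4| × 4 = 16 m
13–17 s: |-12| × 4 = 48 m
17–18 s: |8| × 1 = 8 m
Total distance = 153 m

153 m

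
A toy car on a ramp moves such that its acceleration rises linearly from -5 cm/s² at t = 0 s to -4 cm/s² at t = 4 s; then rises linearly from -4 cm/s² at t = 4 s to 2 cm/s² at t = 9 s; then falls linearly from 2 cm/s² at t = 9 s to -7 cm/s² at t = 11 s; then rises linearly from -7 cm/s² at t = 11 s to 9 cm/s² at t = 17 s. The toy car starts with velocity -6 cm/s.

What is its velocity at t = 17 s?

-28 cm/s

Δv equals the area under the a-t graph; then v = v₀ + Δv.
0–4 s: ½(-5 + -4)(4) = -18 cm/s
4–9 s: ½(-4 + 2)(5) = -5 cm/s
9–11 s: ½(2 + -7)(2) = -5 cm/s
11–17 s: ½(-7 + 9)(6) = 6 cm/s
Δv = -22 cm/s, so v(17) = -6 + (-22) = -28 cm/s.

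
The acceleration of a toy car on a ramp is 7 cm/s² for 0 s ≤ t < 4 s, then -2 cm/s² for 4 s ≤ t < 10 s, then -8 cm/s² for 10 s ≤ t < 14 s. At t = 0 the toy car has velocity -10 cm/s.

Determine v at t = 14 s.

Δv equals the area under the a-t graph; then v = v₀ + Δv.
0–4 s: 7 × 4 = 28 cm/s
4–10 s: -2 × 6 = -12 cm/s
10–14 s: -8 × 4 = -32 cm/s
Δv = -16 cm/s, so v(14) = -10 + (-16) = -26 cm/s.

-26 cm/s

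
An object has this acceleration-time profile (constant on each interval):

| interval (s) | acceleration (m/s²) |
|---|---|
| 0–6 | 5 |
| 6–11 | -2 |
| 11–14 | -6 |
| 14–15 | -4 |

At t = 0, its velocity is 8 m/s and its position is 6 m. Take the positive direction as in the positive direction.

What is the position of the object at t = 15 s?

374 m

On each constant-a segment, Δv = aΔt and Δx = v₀Δt + ½aΔt²; chain segment to segment.
0–6 s: v starts 8 m/s; Δx = 8·6 + ½·5·6² = 138 m; v ends 38 m/s.
6–11 s: v starts 38 m/s; Δx = 38·5 + ½·-2·5² = 165 m; v ends 28 m/s.
11–14 s: v starts 28 m/s; Δx = 28·3 + ½·-6·3² = 57 m; v ends 10 m/s.
14–15 s: v starts 10 m/s; Δx = 10·1 + ½·-4·1² = 8 m; v ends 6 m/s.
x(15) = 6 + Σ Δx = 374 m.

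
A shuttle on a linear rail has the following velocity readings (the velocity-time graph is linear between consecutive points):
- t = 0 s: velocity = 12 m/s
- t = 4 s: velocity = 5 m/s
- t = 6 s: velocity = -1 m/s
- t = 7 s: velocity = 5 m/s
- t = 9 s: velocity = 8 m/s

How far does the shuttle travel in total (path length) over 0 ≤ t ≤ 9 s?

Distance (not displacement) is the total path length: add the absolute areas under v-t.
0–4 s: |½(12 + 5)(4)| = 34 m
4–6 s: v = 0 at t = 17/3 s; triangle areas 25/6 + 1/6 = 13/3 m
6–7 s: v = 0 at t = 37/6 s; triangle areas 1/12 + 25/12 = 13/6 m
7–9 s: |½(5 + 8)(2)| = 13 m
Total distance = 53.5 m

53.5 m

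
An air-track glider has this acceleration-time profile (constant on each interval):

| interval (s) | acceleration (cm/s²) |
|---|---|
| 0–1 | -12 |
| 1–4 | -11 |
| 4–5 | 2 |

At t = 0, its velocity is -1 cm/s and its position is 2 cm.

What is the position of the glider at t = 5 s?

On each constant-a segment, Δv = aΔt and Δx = v₀Δt + ½aΔt²; chain segment to segment.
0–1 s: v starts -1 cm/s; Δx = -1·1 + ½·-12·1² = -7 cm; v ends -13 cm/s.
1–4 s: v starts -13 cm/s; Δx = -13·3 + ½·-11·3² = -88.5 cm; v ends -46 cm/s.
4–5 s: v starts -46 cm/s; Δx = -46·1 + ½·2·1² = -45 cm; v ends -44 cm/s.
x(5) = 2 + Σ Δx = -138.5 cm.

-138.5 cm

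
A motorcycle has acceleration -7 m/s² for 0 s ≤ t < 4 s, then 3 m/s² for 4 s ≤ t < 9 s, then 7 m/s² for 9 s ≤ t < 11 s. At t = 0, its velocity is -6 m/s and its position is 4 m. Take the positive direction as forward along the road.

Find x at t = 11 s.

On each constant-a segment, Δv = aΔt and Δx = v₀Δt + ½aΔt²; chain segment to segment.
0–4 s: v starts -6 m/s; Δx = -6·4 + ½·-7·4² = -80 m; v ends -34 m/s.
4–9 s: v starts -34 m/s; Δx = -34·5 + ½·3·5² = -132.5 m; v ends -19 m/s.
9–11 s: v starts -19 m/s; Δx = -19·2 + ½·7·2² = -24 m; v ends -5 m/s.
x(11) = 4 + Σ Δx = -232.5 m.

-232.5 m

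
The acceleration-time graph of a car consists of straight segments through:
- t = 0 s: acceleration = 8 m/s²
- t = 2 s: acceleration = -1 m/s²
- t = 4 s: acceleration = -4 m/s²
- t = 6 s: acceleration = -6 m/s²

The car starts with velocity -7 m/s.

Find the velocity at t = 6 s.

Δv equals the area under the a-t graph; then v = v₀ + Δv.
0–2 s: ½(8 + -1)(2) = 7 m/s
2–4 s: ½(-1 + -4)(2) = -5 m/s
4–6 s: ½(-4 + -6)(2) = -10 m/s
Δv = -8 m/s, so v(6) = -7 + (-8) = -15 m/s.

-15 m/s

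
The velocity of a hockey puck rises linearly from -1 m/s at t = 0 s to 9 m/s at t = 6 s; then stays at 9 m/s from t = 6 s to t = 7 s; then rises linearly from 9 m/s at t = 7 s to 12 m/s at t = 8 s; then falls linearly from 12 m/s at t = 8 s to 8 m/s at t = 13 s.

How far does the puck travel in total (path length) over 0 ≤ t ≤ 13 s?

Distance (not displacement) is the total path length: add the absolute areas under v-t.
0–6 s: v = 0 at t = 0.6 s; triangle areas 0.3 + 24.3 = 24.6 m
6–7 s: |9| × 1 = 9 m
7–8 s: |½(9 + 12)(1)| = 10.5 m
8–13 s: |½(12 + 8)(5)| = 50 m
Total distance = 94.1 m

94.1 m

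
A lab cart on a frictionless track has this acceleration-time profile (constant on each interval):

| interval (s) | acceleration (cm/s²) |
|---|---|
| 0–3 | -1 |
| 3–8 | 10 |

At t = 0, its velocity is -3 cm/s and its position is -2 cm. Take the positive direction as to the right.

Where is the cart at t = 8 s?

On each constant-a segment, Δv = aΔt and Δx = v₀Δt + ½aΔt²; chain segment to segment.
0–3 s: v starts -3 cm/s; Δx = -3·3 + ½·-1·3² = -13.5 cm; v ends -6 cm/s.
3–8 s: v starts -6 cm/s; Δx = -6·5 + ½·10·5² = 95 cm; v ends 44 cm/s.
x(8) = -2 + Σ Δx = 79.5 cm.

79.5 cm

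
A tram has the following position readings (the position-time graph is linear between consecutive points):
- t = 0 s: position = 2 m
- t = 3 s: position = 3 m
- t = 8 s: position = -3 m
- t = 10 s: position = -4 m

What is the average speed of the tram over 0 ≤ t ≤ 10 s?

Average speed = (total path length)/(elapsed time); on a piecewise-linear x-t graph the path length is Σ|Δx|.
0–3 s: |Δx| = |3 − 2| = 1 m
3–8 s: |Δx| = |-3 − 3| = 6 m
8–10 s: |Δx| = |-4 − -3| = 1 m
Total path = 8 m; average speed = 8/10 = 0.8 m/s.

0.8 m/s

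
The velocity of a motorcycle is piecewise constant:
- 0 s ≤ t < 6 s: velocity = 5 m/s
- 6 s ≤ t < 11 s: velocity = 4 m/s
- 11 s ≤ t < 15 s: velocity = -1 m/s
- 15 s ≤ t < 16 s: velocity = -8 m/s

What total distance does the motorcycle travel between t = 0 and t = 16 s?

62 m

Total distance travelled is ∫|v| dt — sum the magnitudes of each area piece.
0–6 s: |5| × 6 = 30 m
6–11 s: |4| × 5 = 20 m
11–15 s: |-1| × 4 = 4 m
15–16 s: |-8| × 1 = 8 m
Total distance = 62 m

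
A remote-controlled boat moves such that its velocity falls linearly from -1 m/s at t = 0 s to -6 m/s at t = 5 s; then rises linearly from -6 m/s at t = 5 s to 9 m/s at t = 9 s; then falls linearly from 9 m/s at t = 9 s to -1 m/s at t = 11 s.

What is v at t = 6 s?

On 5–9 s the graph is linear from -6 to 9 m/s: v(6) = -6 + (9 − -6)·(6 − 5)/(9 − 5) = -2.25 m/s.

-2.25 m/s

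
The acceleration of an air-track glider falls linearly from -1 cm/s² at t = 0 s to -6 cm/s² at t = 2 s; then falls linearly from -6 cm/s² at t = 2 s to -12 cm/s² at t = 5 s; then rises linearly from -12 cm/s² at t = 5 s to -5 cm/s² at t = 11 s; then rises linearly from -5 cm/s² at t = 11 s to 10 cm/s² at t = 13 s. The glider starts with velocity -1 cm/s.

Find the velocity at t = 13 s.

Δv equals the area under the a-t graph; then v = v₀ + Δv.
0–2 s: ½(-1 + -6)(2) = -7 cm/s
2–5 s: ½(-6 + -12)(3) = -27 cm/s
5–11 s: ½(-12 + -5)(6) = -51 cm/s
11–13 s: ½(-5 + 10)(2) = 5 cm/s
Δv = -80 cm/s, so v(13) = -1 + (-80) = -81 cm/s.

-81 cm/s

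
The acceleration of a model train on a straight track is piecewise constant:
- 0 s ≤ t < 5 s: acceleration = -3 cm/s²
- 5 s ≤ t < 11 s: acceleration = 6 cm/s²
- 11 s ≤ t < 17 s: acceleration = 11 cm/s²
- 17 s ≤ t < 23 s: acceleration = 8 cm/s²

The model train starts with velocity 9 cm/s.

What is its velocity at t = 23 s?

Δv equals the area under the a-t graph; then v = v₀ + Δv.
0–5 s: -3 × 5 = -15 cm/s
5–11 s: 6 × 6 = 36 cm/s
11–17 s: 11 × 6 = 66 cm/s
17–23 s: 8 × 6 = 48 cm/s
Δv = 135 cm/s, so v(23) = 9 + (135) = 144 cm/s.

144 cm/s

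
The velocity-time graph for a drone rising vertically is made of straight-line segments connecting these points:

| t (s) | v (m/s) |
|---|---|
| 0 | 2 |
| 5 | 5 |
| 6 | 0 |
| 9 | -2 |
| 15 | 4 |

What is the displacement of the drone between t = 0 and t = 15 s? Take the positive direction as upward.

Displacement is the signed area under the v-t curve.
0–5 s: ½(2 + 5)(5) = 17.5 m
5–6 s: ½(5 + 0)(1) = 2.5 m
6–9 s: ½(0 + -2)(3) = -3 m
9–15 s: ½(-2 + 4)(6) = 6 m
Net displacement = 23 m

23 m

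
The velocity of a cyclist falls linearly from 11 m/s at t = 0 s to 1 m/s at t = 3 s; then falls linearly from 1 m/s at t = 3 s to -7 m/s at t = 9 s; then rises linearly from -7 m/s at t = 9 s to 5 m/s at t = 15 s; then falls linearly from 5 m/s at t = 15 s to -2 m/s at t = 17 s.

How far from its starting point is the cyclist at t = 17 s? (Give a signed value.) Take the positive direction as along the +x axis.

Net displacement equals the area under the velocity-time graph (areas below the axis count negative).
0–3 s: ½(11 + 1)(3) = 18 m
3–9 s: ½(1 + -7)(6) = -18 m
9–15 s: ½(-7 + 5)(6) = -6 m
15–17 s: ½(5 + -2)(2) = 3 m
Net displacement = -3 m

-3 m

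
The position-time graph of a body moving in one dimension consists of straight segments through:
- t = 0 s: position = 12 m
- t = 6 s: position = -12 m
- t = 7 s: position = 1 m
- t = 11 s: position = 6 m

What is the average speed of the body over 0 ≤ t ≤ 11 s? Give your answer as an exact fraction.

Average speed = (total path length)/(elapsed time); on a piecewise-linear x-t graph the path length is Σ|Δx|.
0–6 s: |Δx| = |-12 − 12| = 24 m
6–7 s: |Δx| = |1 − -12| = 13 m
7–11 s: |Δx| = |6 − 1| = 5 m
Total path = 42 m; average speed = 42/11 = 42/11 m/s.

42/11 m/s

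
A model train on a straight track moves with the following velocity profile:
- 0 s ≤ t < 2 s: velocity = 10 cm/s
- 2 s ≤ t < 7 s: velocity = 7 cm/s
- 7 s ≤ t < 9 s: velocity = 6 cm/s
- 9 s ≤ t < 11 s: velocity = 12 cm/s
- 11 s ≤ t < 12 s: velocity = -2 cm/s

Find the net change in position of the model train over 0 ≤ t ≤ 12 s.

89 cm

Displacement is the signed area under the v-t curve.
0–2 s: 10 × 2 = 20 cm
2–7 s: 7 × 5 = 35 cm
7–9 s: 6 × 2 = 12 cm
9–11 s: 12 × 2 = 24 cm
11–12 s: -2 × 1 = -2 cm
Net displacement = 89 cm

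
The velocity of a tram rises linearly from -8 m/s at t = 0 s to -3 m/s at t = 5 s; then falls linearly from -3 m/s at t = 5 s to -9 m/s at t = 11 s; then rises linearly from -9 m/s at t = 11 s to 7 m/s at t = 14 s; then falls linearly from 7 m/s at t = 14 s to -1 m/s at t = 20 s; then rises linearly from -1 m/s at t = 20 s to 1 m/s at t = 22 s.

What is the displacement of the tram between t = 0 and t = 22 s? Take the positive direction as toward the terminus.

Net displacement equals the area under the velocity-time graph (areas below the axis count negative).
0–5 s: ½(-8 + -3)(5) = -27.5 m
5–11 s: ½(-3 + -9)(6) = -36 m
11–14 s: ½(-9 + 7)(3) = -3 m
14–20 s: ½(7 + -1)(6) = 18 m
20–22 s: ½(-1 + 1)(2) = 0 m
Net displacement = -48.5 m

-48.5 m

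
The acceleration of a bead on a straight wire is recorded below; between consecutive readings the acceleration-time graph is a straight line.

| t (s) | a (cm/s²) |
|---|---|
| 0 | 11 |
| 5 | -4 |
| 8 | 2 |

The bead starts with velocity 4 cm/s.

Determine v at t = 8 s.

Δv equals the area under the a-t graph; then v = v₀ + Δv.
0–5 s: ½(11 + -4)(5) = 17.5 cm/s
5–8 s: ½(-4 + 2)(3) = -3 cm/s
Δv = 14.5 cm/s, so v(8) = 4 + (14.5) = 18.5 cm/s.

18.5 cm/s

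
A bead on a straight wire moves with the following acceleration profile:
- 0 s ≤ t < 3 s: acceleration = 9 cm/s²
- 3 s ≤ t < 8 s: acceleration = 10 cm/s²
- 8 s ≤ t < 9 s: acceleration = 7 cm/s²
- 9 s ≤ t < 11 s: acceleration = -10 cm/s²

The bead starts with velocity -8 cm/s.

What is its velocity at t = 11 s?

Δv equals the area under the a-t graph; then v = v₀ + Δv.
0–3 s: 9 × 3 = 27 cm/s
3–8 s: 10 × 5 = 50 cm/s
8–9 s: 7 × 1 = 7 cm/s
9–11 s: -10 × 2 = -20 cm/s
Δv = 64 cm/s, so v(11) = -8 + (64) = 56 cm/s.

56 cm/s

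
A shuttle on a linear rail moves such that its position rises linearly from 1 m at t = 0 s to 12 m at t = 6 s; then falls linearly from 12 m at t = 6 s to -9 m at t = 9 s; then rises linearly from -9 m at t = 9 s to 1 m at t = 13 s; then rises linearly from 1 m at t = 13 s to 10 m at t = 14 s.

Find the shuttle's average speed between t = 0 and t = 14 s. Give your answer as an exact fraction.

51/14 m/s

Average speed = (total path length)/(elapsed time); on a piecewise-linear x-t graph the path length is Σ|Δx|.
0–6 s: |Δx| = |12 − 1| = 11 m
6–9 s: |Δx| = |-9 − 12| = 21 m
9–13 s: |Δx| = |1 − -9| = 10 m
13–14 s: |Δx| = |10 − 1| = 9 m
Total path = 51 m; average speed = 51/14 = 51/14 m/s.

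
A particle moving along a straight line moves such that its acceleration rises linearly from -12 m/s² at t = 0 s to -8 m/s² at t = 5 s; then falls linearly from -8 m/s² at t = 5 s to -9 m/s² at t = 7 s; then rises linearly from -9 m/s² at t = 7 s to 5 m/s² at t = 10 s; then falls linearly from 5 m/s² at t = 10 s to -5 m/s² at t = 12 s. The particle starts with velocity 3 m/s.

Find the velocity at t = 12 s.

-70 m/s

Δv equals the area under the a-t graph; then v = v₀ + Δv.
0–5 s: ½(-12 + -8)(5) = -50 m/s
5–7 s: ½(-8 + -9)(2) = -17 m/s
7–10 s: ½(-9 + 5)(3) = -6 m/s
10–12 s: ½(5 + -5)(2) = 0 m/s
Δv = -73 m/s, so v(12) = 3 + (-73) = -70 m/s.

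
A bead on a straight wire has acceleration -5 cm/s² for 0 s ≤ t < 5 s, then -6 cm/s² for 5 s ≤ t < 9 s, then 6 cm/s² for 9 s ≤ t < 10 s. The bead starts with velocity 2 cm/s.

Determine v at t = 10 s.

Δv equals the area under the a-t graph; then v = v₀ + Δv.
0–5 s: -5 × 5 = -25 cm/s
5–9 s: -6 × 4 = -24 cm/s
9–10 s: 6 × 1 = 6 cm/s
Δv = -43 cm/s, so v(10) = 2 + (-43) = -41 cm/s.

-41 cm/s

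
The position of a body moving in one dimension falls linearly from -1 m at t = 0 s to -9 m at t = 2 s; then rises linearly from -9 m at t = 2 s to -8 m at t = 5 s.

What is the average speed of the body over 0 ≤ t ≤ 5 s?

1.8 m/s

Average speed = (total path length)/(elapsed time); on a piecewise-linear x-t graph the path length is Σ|Δx|.
0–2 s: |Δx| = |-9 − -1| = 8 m
2–5 s: |Δx| = |-8 − -9| = 1 m
Total path = 9 m; average speed = 9/5 = 1.8 m/s.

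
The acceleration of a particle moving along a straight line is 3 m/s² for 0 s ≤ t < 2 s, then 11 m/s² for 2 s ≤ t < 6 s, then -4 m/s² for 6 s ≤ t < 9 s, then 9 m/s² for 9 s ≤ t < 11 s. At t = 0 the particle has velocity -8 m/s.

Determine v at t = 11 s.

Δv equals the area under the a-t graph; then v = v₀ + Δv.
0–2 s: 3 × 2 = 6 m/s
2–6 s: 11 × 4 = 44 m/s
6–9 s: -4 × 3 = -12 m/s
9–11 s: 9 × 2 = 18 m/s
Δv = 56 m/s, so v(11) = -8 + (56) = 48 m/s.

48 m/s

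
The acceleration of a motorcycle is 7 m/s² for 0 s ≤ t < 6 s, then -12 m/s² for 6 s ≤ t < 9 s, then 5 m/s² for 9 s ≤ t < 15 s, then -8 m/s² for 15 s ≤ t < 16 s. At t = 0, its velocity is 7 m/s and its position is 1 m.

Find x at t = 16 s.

469 m

On each constant-a segment, Δv = aΔt and Δx = v₀Δt + ½aΔt²; chain segment to segment.
0–6 s: v starts 7 m/s; Δx = 7·6 + ½·7·6² = 168 m; v ends 49 m/s.
6–9 s: v starts 49 m/s; Δx = 49·3 + ½·-12·3² = 93 m; v ends 13 m/s.
9–15 s: v starts 13 m/s; Δx = 13·6 + ½·5·6² = 168 m; v ends 43 m/s.
15–16 s: v starts 43 m/s; Δx = 43·1 + ½·-8·1² = 39 m; v ends 35 m/s.
x(16) = 1 + Σ Δx = 469 m.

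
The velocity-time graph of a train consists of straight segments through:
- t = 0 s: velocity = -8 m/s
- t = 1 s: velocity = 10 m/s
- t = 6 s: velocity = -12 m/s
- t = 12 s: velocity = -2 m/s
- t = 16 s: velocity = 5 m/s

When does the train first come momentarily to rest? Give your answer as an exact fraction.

v changes sign on 0–1 s (from -8 to 10); the graph is linear there, so v = 0 at t = 0 + (8)·(1 − 0)/(10 − -8) = 4/9 s.

t = 4/9 s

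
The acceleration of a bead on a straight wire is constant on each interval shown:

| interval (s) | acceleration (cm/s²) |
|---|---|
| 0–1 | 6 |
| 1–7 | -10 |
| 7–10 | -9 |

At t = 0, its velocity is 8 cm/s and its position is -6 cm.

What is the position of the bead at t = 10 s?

On each constant-a segment, Δv = aΔt and Δx = v₀Δt + ½aΔt²; chain segment to segment.
0–1 s: v starts 8 cm/s; Δx = 8·1 + ½·6·1² = 11 cm; v ends 14 cm/s.
1–7 s: v starts 14 cm/s; Δx = 14·6 + ½·-10·6² = -96 cm; v ends -46 cm/s.
7–10 s: v starts -46 cm/s; Δx = -46·3 + ½·-9·3² = -178.5 cm; v ends -73 cm/s.
x(10) = -6 + Σ Δx = -269.5 cm.

-269.5 cm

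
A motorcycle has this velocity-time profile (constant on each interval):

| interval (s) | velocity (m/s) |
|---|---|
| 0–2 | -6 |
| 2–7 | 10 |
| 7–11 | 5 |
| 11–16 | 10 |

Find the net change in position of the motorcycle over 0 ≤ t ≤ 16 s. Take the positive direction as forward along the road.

108 m

Displacement is the signed area under the v-t curve.
0–2 s: -6 × 2 = -12 m
2–7 s: 10 × 5 = 50 m
7–11 s: 5 × 4 = 20 m
11–16 s: 10 × 5 = 50 m
Net displacement = 108 m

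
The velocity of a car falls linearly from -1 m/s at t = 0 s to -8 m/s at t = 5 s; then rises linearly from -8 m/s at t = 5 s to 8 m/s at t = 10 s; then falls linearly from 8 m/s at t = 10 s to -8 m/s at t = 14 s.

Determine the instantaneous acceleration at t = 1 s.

Acceleration is the slope of the v-t graph on 0–5 s: (-8 − -1)/(5 − 0) = -1.4 m/s².

-1.4 m/s²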